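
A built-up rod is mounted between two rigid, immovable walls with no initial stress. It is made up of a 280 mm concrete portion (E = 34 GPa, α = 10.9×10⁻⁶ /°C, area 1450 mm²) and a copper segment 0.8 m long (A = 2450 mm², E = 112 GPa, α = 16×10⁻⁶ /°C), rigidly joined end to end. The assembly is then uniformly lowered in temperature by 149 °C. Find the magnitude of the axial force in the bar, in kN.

With the walls removed the bar would change length by δ_free = Σ αᵢΔT Lᵢ = 10.9×10⁻⁶×149×280 + 16×10⁻⁶×149×800 = 2.362 mm.
Since the ends are fixed, an axial force P builds up, equal in every segment, with P · Σ Lᵢ/(AᵢEᵢ) = δ_free.
The series flexibility is Σ Lᵢ/(AᵢEᵢ) = 280/(1450×34×10³) + 800/(2450×112×10³) = 8.595×10⁻⁶ mm/N.
P = 2.362 / 8.595×10⁻⁶ = 274800 N = 274.8 kN, tensile.

P ≈ 275 kN (tensile)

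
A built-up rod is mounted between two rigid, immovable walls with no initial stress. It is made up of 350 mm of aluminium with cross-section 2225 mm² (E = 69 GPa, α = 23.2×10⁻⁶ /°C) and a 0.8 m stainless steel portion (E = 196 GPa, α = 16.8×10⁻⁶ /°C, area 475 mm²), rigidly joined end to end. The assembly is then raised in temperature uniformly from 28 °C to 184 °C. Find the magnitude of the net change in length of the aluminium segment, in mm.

|ΔL| ≈ 0.561 mm

With the walls removed the bar would change length by δ_free = Σ αᵢΔT Lᵢ = 23.2×10⁻⁶×156×350 + 16.8×10⁻⁶×156×800 = 3.363 mm.
The walls prevent any net length change, so an axial force P (same in every segment) develops. Compatibility: P · Σ Lᵢ/(AᵢEᵢ) = δ_free.
The series flexibility is Σ Lᵢ/(AᵢEᵢ) = 350/(2225×69×10³) + 800/(475×196×10³) = 1.087×10⁻⁵ mm/N.
So P = 3.363 / 1.087×10⁻⁵ = 309.3 kN, compressive.
For the aluminium segment, free thermal change = 23.2×10⁻⁶×156×350 = 1.267 mm and elastic change from P = 309300×350/(2225×69×10³) = 0.7052 mm; these oppose, so the net change is 0.561 mm (segment lengthens).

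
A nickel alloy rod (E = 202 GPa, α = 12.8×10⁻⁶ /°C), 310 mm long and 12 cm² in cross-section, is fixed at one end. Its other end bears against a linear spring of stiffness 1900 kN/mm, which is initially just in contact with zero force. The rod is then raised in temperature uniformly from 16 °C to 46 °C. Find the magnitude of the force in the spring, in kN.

P ≈ 65.9 kN

The unrestrained thermal change is αΔT L = 12.8×10⁻⁶ × 30 × 310 = 0.119 mm.
With a force P in the spring, the elastic change of the rod is PL/(AE) and that of the spring is P/k; compatibility requires their sum to equal δ_free.
So P = δ_free / [L/(AE) + 1/k] = 0.119 / [ 310/(1200×202×10³) + 1/(1900×10³) ].
P = 0.119 / 1.805×10⁻⁶ = 65940 N.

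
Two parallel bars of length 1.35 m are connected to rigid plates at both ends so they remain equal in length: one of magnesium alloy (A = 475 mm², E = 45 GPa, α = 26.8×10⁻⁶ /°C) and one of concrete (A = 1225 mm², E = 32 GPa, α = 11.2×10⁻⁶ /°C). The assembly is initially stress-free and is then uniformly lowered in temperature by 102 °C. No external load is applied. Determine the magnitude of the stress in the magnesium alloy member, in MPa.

σ ≈ 46.3 MPa (tensile)

Both members must finish at the same length. With the larger α, the magnesium alloy tends to over-contract; the plates restrain it, putting the magnesium alloy in tension and the concrete in compression. With no external load the two internal forces are equal and opposite, magnitude P.
Compatibility of the two members (thermal + elastic change equal): (α₁ − α₂)ΔT = P·[1/(A₁E₁) + 1/(A₂E₂)].
|α₁ − α₂|·ΔT = 15.6×10⁻⁶ × 102 = 0.001591.
1/(A₁E₁) + 1/(A₂E₂) = 1/(475×45×10³) + 1/(1225×32×10³) = 7.229×10⁻⁸ N⁻¹.
So P = 0.001591 / 7.229×10⁻⁸ = 22.01 kN.
σ_{magnesium alloy} = P/A₁ = 22010/475 = 46.34 MPa, tensile.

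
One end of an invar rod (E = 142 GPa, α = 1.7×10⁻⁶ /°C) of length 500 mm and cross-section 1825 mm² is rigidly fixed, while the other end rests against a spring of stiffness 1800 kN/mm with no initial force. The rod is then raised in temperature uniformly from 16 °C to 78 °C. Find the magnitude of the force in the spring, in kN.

Free thermal expansion: δ_free = αΔT L = 1.7×10⁻⁶ × 62 × 500 = 0.0527 mm.
With a force P in the spring, the elastic change of the rod is PL/(AE) and that of the spring is P/k; compatibility requires their sum to equal δ_free.
P [ L/(AE) + 1/k ] = δ_free → P [ 500/(1825×142×10³) + 1/(1800×10³) ] = 0.0527.
P = 0.0527 / 2.485×10⁻⁶ = 21210 N.

P ≈ 21.2 kN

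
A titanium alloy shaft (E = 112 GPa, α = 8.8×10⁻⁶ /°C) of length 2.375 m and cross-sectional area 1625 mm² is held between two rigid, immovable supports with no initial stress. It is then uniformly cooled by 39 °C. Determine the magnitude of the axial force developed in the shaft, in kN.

Full restraint means ε = 0, so the stress is σ = EαΔT = 112×10³ × 8.8×10⁻⁶ × 39 = 38.44 MPa.
Axial force P = σA = 38.44 × 1625 = 62460 N = 62.46 kN, tensile.

P ≈ 62.5 kN (tensile)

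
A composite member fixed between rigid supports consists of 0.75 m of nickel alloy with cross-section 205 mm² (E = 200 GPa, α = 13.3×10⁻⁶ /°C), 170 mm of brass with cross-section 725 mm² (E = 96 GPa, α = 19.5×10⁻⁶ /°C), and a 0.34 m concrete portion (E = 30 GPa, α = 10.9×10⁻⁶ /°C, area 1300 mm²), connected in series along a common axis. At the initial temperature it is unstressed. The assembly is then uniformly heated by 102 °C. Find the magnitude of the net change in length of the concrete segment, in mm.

With the walls removed the bar would change length by δ_free = Σ αᵢΔT Lᵢ = 13.3×10⁻⁶×102×750 + 19.5×10⁻⁶×102×170 + 10.9×10⁻⁶×102×340 = 1.734 mm.
The rigid supports impose zero overall length change; the single axial force P common to all segments must satisfy P Σ Lᵢ/(AᵢEᵢ) = δ_free.
The series flexibility is Σ Lᵢ/(AᵢEᵢ) = 750/(205×200×10³) + 170/(725×96×10³) + 340/(1300×30×10³) = 2.945×10⁻⁵ mm/N.
Hence P = δ_free / Σ(L/AE) = 1.734/2.945×10⁻⁵ = 58.86 kN (compressive).
For the concrete segment, free thermal change = 10.9×10⁻⁶×102×340 = 0.378 mm and elastic change from P = 58860×340/(1300×30×10³) = 0.5131 mm; these oppose, so the net change is 0.135 mm (segment shortens).

|ΔL| ≈ 0.135 mm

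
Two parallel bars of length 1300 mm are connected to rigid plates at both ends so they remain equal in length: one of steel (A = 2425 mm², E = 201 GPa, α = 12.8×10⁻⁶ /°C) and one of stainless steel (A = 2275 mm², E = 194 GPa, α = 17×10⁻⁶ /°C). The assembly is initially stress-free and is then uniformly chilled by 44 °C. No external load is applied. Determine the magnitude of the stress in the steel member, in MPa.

σ ≈ 17.7 MPa (compressive)

Equilibrium of a rigid end plate with no external load gives equal and opposite internal forces ±P in the two members. Since α_{stainless steel} > α_{steel}, cooling drives the stainless steel into tension and the steel into compression.
Compatibility of the two members (thermal + elastic change equal): (α₁ − α₂)ΔT = P·[1/(A₁E₁) + 1/(A₂E₂)].
|α₁ − α₂|·ΔT = 4.2×10⁻⁶ × 44 = 0.0001848.
1/(A₁E₁) + 1/(A₂E₂) = 1/(2425×201×10³) + 1/(2275×194×10³) = 4.317×10⁻⁹ N⁻¹.
P = 0.0001848 / 4.317×10⁻⁹ = 42800 N = 42.8 kN.
σ_{steel} = P/A₁ = 42800/2425 = 17.65 MPa, compressive.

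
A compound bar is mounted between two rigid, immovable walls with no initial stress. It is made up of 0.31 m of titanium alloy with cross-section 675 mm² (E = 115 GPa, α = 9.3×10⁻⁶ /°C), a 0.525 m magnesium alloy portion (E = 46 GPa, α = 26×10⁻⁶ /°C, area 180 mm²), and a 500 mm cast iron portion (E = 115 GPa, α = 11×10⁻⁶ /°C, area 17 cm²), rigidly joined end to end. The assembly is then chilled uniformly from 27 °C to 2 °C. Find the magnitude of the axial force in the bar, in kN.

P ≈ 7.87 kN (tensile)

With the walls removed the bar would change length by δ_free = Σ αᵢΔT Lᵢ = 9.3×10⁻⁶×25×310 + 26×10⁻⁶×25×525 + 11×10⁻⁶×25×500 = 0.5508 mm.
The rigid supports impose zero overall length change; the single axial force P common to all segments must satisfy P Σ Lᵢ/(AᵢEᵢ) = δ_free.
The series flexibility is Σ Lᵢ/(AᵢEᵢ) = 310/(675×115×10³) + 525/(180×46×10³) + 500/(1700×115×10³) = 6.996×10⁻⁵ mm/N.
P = 0.5508 / 6.996×10⁻⁵ = 7874 N = 7.874 kN, tensile.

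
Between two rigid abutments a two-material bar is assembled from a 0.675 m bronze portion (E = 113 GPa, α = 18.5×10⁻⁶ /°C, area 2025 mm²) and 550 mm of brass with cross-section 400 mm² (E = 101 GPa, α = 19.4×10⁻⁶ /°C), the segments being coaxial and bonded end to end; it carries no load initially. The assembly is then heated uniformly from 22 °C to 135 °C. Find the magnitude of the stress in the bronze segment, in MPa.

With the walls removed the bar would change length by δ_free = Σ αᵢΔT Lᵢ = 18.5×10⁻⁶×113×675 + 19.4×10⁻⁶×113×550 = 2.617 mm.
The rigid supports impose zero overall length change; the single axial force P common to all segments must satisfy P Σ Lᵢ/(AᵢEᵢ) = δ_free.
Σ Lᵢ/(AᵢEᵢ) = 675/(2025×113×10³) + 550/(400×101×10³) = 1.656×10⁻⁵ mm/N.
P = 2.617 / 1.656×10⁻⁵ = 158000 N = 158 kN, compressive.
σ_{bronze} = P / A = 158000 / 2025 = 78.02 MPa.

σ ≈ 78 MPa (compressive)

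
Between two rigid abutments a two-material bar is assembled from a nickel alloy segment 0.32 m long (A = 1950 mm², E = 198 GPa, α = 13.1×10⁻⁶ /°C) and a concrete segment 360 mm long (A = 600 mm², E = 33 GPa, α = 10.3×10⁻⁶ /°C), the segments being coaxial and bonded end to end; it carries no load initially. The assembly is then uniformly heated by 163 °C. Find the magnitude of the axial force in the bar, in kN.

P ≈ 67.7 kN (compressive)

If the supports were absent, the total length change would be Σ αᵢΔT Lᵢ = 13.1×10⁻⁶×163×320 + 10.3×10⁻⁶×163×360 = 1.288 mm.
The rigid supports impose zero overall length change; the single axial force P common to all segments must satisfy P Σ Lᵢ/(AᵢEᵢ) = δ_free.
Σ Lᵢ/(AᵢEᵢ) = 320/(1950×198×10³) + 360/(600×33×10³) = 1.901×10⁻⁵ mm/N.
So P = 1.288 / 1.901×10⁻⁵ = 67.74 kN, compressive.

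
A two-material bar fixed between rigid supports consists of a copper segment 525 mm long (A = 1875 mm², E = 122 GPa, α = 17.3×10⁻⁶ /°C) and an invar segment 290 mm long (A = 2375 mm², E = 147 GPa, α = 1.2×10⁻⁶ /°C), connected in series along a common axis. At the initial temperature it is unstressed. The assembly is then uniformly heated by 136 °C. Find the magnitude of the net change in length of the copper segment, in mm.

|ΔL| ≈ 0.294 mm

With the walls removed the bar would change length by δ_free = Σ αᵢΔT Lᵢ = 17.3×10⁻⁶×136×525 + 1.2×10⁻⁶×136×290 = 1.283 mm.
The rigid supports impose zero overall length change; the single axial force P common to all segments must satisfy P Σ Lᵢ/(AᵢEᵢ) = δ_free.
The series flexibility is Σ Lᵢ/(AᵢEᵢ) = 525/(1875×122×10³) + 290/(2375×147×10³) = 3.126×10⁻⁶ mm/N.
P = 1.283 / 3.126×10⁻⁶ = 410300 N = 410.3 kN, compressive.
For the copper segment, free thermal change = 17.3×10⁻⁶×136×525 = 1.235 mm and elastic change from P = 410300×525/(1875×122×10³) = 0.9417 mm; these oppose, so the net change is 0.294 mm (segment lengthens).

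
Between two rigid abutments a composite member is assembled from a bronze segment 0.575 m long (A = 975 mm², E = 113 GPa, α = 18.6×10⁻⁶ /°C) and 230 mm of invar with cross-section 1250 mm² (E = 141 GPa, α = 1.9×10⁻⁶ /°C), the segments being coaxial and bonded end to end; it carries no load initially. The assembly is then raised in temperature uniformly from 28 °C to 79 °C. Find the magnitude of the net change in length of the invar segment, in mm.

With the walls removed the bar would change length by δ_free = Σ αᵢΔT Lᵢ = 18.6×10⁻⁶×51×575 + 1.9×10⁻⁶×51×230 = 0.5677 mm.
The rigid supports impose zero overall length change; the single axial force P common to all segments must satisfy P Σ Lᵢ/(AᵢEᵢ) = δ_free.
Σ Lᵢ/(AᵢEᵢ) = 575/(975×113×10³) + 230/(1250×141×10³) = 6.524×10⁻⁶ mm/N.
So P = 0.5677 / 6.524×10⁻⁶ = 87.02 kN, compressive.
For the invar segment, free thermal change = 1.9×10⁻⁶×51×230 = 0.02229 mm and elastic change from P = 87020×230/(1250×141×10³) = 0.1136 mm; these oppose, so the net change is 0.0913 mm (segment shortens).

|ΔL| ≈ 0.0913 mm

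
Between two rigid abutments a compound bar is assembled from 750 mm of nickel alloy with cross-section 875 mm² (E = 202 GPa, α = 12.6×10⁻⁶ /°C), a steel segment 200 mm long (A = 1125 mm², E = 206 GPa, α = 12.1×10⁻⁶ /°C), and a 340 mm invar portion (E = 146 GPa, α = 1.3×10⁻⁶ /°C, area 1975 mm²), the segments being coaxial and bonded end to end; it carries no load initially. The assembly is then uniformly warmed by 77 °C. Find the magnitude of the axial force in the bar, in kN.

P ≈ 151 kN (compressive)

If the supports were absent, the total length change would be Σ αᵢΔT Lᵢ = 12.6×10⁻⁶×77×750 + 12.1×10⁻⁶×77×200 + 1.3×10⁻⁶×77×340 = 0.948 mm.
The rigid supports impose zero overall length change; the single axial force P common to all segments must satisfy P Σ Lᵢ/(AᵢEᵢ) = δ_free.
Σ Lᵢ/(AᵢEᵢ) = 750/(875×202×10³) + 200/(1125×206×10³) + 340/(1975×146×10³) = 6.285×10⁻⁶ mm/N.
So P = 0.948 / 6.285×10⁻⁶ = 150.8 kN, compressive.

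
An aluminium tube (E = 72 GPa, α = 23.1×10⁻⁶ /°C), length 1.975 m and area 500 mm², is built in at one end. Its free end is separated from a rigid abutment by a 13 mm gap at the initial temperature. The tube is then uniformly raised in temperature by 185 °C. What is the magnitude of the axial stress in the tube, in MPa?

Free thermal elongation = αΔT L = 23.1×10⁻⁶ × 185 × 1975 = 8.44 mm.
This is smaller than the 13 mm clearance, so the tube expands freely without reaching the stop — the stress is zero.

σ ≈ 0 MPa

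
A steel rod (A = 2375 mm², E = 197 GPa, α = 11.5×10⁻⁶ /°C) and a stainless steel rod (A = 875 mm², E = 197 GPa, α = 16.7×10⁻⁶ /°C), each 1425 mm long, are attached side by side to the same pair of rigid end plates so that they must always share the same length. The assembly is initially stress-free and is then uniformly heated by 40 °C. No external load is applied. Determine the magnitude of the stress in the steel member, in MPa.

σ ≈ 11 MPa (tensile)

Equilibrium of a rigid end plate with no external load gives equal and opposite internal forces ±P in the two members. Since α_{stainless steel} > α_{steel}, heating drives the stainless steel into compression and the steel into tension.
Setting the final lengths equal and cancelling L: (α₁ − α₂)ΔT = P/(A₁E₁) + P/(A₂E₂).
|α₁ − α₂|·ΔT = 5.2×10⁻⁶ × 40 = 0.000208.
1/(A₁E₁) + 1/(A₂E₂) = 1/(2375×197×10³) + 1/(875×197×10³) = 7.939×10⁻⁹ N⁻¹.
So P = 0.000208 / 7.939×10⁻⁹ = 26.2 kN.
σ_{steel} = P/A₁ = 26200/2375 = 11.03 MPa, tensile.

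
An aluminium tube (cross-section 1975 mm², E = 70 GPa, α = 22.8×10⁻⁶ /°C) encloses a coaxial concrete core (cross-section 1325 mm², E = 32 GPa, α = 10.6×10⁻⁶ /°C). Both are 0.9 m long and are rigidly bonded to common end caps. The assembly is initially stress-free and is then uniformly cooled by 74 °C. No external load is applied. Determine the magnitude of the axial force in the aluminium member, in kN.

P ≈ 29.3 kN (tensile in the aluminium)

Equilibrium of a rigid end plate with no external load gives equal and opposite internal forces ±P in the two members. Since α_{aluminium} > α_{concrete}, cooling drives the aluminium into tension and the concrete into compression.
Equating the net (thermal + elastic) strains gives |α₁ − α₂|·ΔT = P·[1/(A₁E₁) + 1/(A₂E₂)].
|α₁ − α₂|·ΔT = 12.2×10⁻⁶ × 74 = 0.0009028.
1/(A₁E₁) + 1/(A₂E₂) = 1/(1975×70×10³) + 1/(1325×32×10³) = 3.082×10⁻⁸ N⁻¹.
So P = 0.0009028 / 3.082×10⁻⁸ = 29.29 kN.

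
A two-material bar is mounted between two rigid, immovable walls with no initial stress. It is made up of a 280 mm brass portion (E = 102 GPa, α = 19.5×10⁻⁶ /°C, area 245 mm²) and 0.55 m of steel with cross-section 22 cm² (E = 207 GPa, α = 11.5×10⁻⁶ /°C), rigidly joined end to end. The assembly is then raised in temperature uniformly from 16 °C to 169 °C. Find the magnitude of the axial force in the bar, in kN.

P ≈ 145 kN (compressive)

Free thermal expansion of the whole bar: Σ αᵢΔT Lᵢ = 19.5×10⁻⁶×153×280 + 11.5×10⁻⁶×153×550 = 1.803 mm.
Since the ends are fixed, an axial force P builds up, equal in every segment, with P · Σ Lᵢ/(AᵢEᵢ) = δ_free.
The series flexibility is Σ Lᵢ/(AᵢEᵢ) = 280/(245×102×10³) + 550/(2200×207×10³) = 1.241×10⁻⁵ mm/N.
P = 1.803 / 1.241×10⁻⁵ = 145300 N = 145.3 kN, compressive.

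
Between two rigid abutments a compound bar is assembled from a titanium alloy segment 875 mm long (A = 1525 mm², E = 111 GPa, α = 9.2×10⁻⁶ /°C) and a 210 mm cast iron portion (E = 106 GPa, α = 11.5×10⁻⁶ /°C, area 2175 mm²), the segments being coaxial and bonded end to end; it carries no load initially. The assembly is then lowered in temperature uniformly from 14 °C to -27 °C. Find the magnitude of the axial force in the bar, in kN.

With the walls removed the bar would change length by δ_free = Σ αᵢΔT Lᵢ = 9.2×10⁻⁶×41×875 + 11.5×10⁻⁶×41×210 = 0.4291 mm.
The rigid supports impose zero overall length change; the single axial force P common to all segments must satisfy P Σ Lᵢ/(AᵢEᵢ) = δ_free.
Σ Lᵢ/(AᵢEᵢ) = 875/(1525×111×10³) + 210/(2175×106×10³) = 6.08×10⁻⁶ mm/N.
Hence P = δ_free / Σ(L/AE) = 0.4291/6.08×10⁻⁶ = 70.57 kN (tensile).

P ≈ 70.6 kN (tensile)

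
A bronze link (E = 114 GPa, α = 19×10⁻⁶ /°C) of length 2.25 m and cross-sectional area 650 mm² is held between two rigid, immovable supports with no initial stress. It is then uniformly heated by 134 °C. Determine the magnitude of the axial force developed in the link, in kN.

With zero net strain, σ = E·αΔT = 114 GPa × 19×10⁻⁶ × 134 = 290.2 MPa.
Then P = σA = 290.2 × 650 mm² = 188.7 kN, compressive.

P ≈ 189 kN (compressive)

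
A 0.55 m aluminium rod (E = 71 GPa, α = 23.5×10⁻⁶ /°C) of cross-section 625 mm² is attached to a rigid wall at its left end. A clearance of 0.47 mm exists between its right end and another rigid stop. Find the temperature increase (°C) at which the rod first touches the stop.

The gap closes when αΔT L = 0.47 mm, since the rod is still unstressed at that instant.
So ΔT = g/(αL) = 0.47/(23.5×10⁻⁶ × 550) = 36.36 °C.

ΔT ≈ 36.4 °C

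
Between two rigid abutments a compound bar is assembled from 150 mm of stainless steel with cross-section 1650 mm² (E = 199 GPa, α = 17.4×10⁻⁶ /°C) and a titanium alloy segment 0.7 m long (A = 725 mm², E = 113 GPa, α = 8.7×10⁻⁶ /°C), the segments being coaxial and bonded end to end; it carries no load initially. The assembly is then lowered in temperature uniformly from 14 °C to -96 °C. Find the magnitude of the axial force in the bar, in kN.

P ≈ 106 kN (tensile)

Free thermal contraction of the whole bar: Σ αᵢΔT Lᵢ = 17.4×10⁻⁶×110×150 + 8.7×10⁻⁶×110×700 = 0.957 mm.
The rigid supports impose zero overall length change; the single axial force P common to all segments must satisfy P Σ Lᵢ/(AᵢEᵢ) = δ_free.
Σ Lᵢ/(AᵢEᵢ) = 150/(1650×199×10³) + 700/(725×113×10³) = 9.001×10⁻⁶ mm/N.
So P = 0.957 / 9.001×10⁻⁶ = 106.3 kN, tensile.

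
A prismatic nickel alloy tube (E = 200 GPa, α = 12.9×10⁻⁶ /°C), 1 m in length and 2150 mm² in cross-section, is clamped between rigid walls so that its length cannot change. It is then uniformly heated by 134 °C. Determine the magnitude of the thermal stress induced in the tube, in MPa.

σ ≈ 346 MPa (compressive)

Because both ends are immovable the net strain is zero, and the suppressed thermal strain is αΔT = 12.9×10⁻⁶ × 134 = 1728.6×10⁻⁶.
Hence σ = E·αΔT = 200×10³ × 1728.6×10⁻⁶ = 345.7 MPa, compressive.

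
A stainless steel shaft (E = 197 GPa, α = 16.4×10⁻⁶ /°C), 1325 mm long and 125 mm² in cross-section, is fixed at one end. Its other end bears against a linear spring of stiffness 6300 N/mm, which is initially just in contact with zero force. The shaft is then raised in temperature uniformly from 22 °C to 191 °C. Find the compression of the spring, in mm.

The unrestrained thermal change is αΔT L = 16.4×10⁻⁶ × 169 × 1325 = 3.672 mm.
Let P be the compressive force at the spring. The shaft shortens elastically by PL/(AE) and the spring compresses by P/k; together these equal δ_free.
P [ L/(AE) + 1/k ] = δ_free → P [ 1325/(125×197×10³) + 1/(6300) ] = 3.672.
P = 3.672 / 0.0002125 = 17280 N.
Spring compression = P/k = 17280/(6300) = 2.743 mm.

δ ≈ 2.74 mm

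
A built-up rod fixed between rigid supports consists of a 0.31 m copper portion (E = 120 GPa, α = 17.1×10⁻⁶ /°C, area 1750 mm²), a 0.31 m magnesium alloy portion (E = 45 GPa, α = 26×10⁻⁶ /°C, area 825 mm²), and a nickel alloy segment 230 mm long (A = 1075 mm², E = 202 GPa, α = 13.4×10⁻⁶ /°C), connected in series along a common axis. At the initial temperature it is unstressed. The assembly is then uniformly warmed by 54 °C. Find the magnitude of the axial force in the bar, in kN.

If the supports were absent, the total length change would be Σ αᵢΔT Lᵢ = 17.1×10⁻⁶×54×310 + 26×10⁻⁶×54×310 + 13.4×10⁻⁶×54×230 = 0.8879 mm.
Since the ends are fixed, an axial force P builds up, equal in every segment, with P · Σ Lᵢ/(AᵢEᵢ) = δ_free.
The series flexibility is Σ Lᵢ/(AᵢEᵢ) = 310/(1750×120×10³) + 310/(825×45×10³) + 230/(1075×202×10³) = 1.089×10⁻⁵ mm/N.
So P = 0.8879 / 1.089×10⁻⁵ = 81.57 kN, compressive.

P ≈ 81.6 kN (compressive)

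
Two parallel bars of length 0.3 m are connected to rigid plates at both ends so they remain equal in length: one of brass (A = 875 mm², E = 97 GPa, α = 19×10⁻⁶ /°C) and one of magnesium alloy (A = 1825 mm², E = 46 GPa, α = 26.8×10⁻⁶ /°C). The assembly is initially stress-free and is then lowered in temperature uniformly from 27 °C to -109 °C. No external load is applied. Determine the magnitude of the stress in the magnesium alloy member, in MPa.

σ ≈ 24.5 MPa (tensile)

The magnesium alloy has the larger α, so on cooling it would change length more than the brass if both were free. The rigid plates force a common final length, so the magnesium alloy is put into tension and the brass into compression, with equal and opposite forces P (no external load).
Equating the net (thermal + elastic) strains gives |α₁ − α₂|·ΔT = P·[1/(A₁E₁) + 1/(A₂E₂)].
|α₁ − α₂|·ΔT = 7.8×10⁻⁶ × 136 = 0.001061.
1/(A₁E₁) + 1/(A₂E₂) = 1/(875×97×10³) + 1/(1825×46×10³) = 2.369×10⁻⁸ N⁻¹.
So P = 0.001061 / 2.369×10⁻⁸ = 44.77 kN.
σ_{magnesium alloy} = P/A₂ = 44770/1825 = 24.53 MPa, tensile.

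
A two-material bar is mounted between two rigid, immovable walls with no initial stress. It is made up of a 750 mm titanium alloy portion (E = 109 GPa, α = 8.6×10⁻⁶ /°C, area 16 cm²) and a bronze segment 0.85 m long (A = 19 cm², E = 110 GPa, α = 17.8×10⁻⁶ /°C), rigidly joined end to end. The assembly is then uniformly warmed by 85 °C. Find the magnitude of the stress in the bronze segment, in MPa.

σ ≈ 115 MPa (compressive)

If the supports were absent, the total length change would be Σ αᵢΔT Lᵢ = 8.6×10⁻⁶×85×750 + 17.8×10⁻⁶×85×850 = 1.834 mm.
Since the ends are fixed, an axial force P builds up, equal in every segment, with P · Σ Lᵢ/(AᵢEᵢ) = δ_free.
Σ Lᵢ/(AᵢEᵢ) = 750/(1600×109×10³) + 850/(1900×110×10³) = 8.367×10⁻⁶ mm/N.
Hence P = δ_free / Σ(L/AE) = 1.834/8.367×10⁻⁶ = 219.2 kN (compressive).
σ_{bronze} = P / A = 219200 / 1900 = 115.4 MPa.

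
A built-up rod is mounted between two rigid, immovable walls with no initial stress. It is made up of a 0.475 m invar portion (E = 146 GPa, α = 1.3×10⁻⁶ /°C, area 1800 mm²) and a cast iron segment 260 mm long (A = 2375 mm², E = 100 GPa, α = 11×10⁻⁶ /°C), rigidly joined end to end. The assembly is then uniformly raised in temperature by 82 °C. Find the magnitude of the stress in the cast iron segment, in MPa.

Free thermal expansion of the whole bar: Σ αᵢΔT Lᵢ = 1.3×10⁻⁶×82×475 + 11×10⁻⁶×82×260 = 0.2852 mm.
The rigid supports impose zero overall length change; the single axial force P common to all segments must satisfy P Σ Lᵢ/(AᵢEᵢ) = δ_free.
The series flexibility is Σ Lᵢ/(AᵢEᵢ) = 475/(1800×146×10³) + 260/(2375×100×10³) = 2.902×10⁻⁶ mm/N.
P = 0.2852 / 2.902×10⁻⁶ = 98250 N = 98.25 kN, compressive.
σ_{cast iron} = P / A = 98250 / 2375 = 41.37 MPa.

σ ≈ 41.4 MPa (compressive)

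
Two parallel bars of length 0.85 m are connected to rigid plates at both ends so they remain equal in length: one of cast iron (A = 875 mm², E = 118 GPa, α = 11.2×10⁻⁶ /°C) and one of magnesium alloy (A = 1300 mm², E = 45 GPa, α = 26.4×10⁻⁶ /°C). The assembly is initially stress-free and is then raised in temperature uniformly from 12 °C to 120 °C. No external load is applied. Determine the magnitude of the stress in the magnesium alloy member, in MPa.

Equilibrium of a rigid end plate with no external load gives equal and opposite internal forces ±P in the two members. Since α_{magnesium alloy} > α_{cast iron}, heating drives the magnesium alloy into compression and the cast iron into tension.
Setting the final lengths equal and cancelling L: (α₁ − α₂)ΔT = P/(A₁E₁) + P/(A₂E₂).
|α₁ − α₂|·ΔT = 15.2×10⁻⁶ × 108 = 0.001642.
1/(A₁E₁) + 1/(A₂E₂) = 1/(875×118×10³) + 1/(1300×45×10³) = 2.678×10⁻⁸ N⁻¹.
P = 0.001642 / 2.678×10⁻⁸ = 61300 N = 61.3 kN.
σ_{magnesium alloy} = P/A₂ = 61300/1300 = 47.15 MPa, compressive.

σ ≈ 47.2 MPa (compressive)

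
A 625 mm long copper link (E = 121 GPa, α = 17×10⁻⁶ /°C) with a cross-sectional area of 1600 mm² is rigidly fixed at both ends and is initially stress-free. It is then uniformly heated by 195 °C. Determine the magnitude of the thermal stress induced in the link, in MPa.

σ ≈ 401 MPa (compressive)

Because both ends are immovable the net strain is zero, and the suppressed thermal strain is αΔT = 17×10⁻⁶ × 195 = 3315×10⁻⁶.
σ = EαΔT = 121×10³ × 17×10⁻⁶ × 195 = 401.1 MPa (compressive; the link is trying to expand).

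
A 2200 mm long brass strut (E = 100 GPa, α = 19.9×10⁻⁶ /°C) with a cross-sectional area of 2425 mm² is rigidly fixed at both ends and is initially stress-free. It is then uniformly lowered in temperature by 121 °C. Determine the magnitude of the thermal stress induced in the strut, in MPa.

σ ≈ 241 MPa (tensile)

The supports are rigid, so the total axial strain is zero. The restrained thermal strain is ε = αΔT = 19.9×10⁻⁶ × 121 = 2407.9×10⁻⁶.
σ = EαΔT = 100×10³ × 19.9×10⁻⁶ × 121 = 240.8 MPa (tensile; the strut is trying to contract).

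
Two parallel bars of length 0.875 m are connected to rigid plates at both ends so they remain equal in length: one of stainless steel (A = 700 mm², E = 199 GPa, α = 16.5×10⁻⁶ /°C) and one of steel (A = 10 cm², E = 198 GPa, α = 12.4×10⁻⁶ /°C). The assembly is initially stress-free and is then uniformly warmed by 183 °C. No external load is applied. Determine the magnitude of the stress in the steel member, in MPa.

The stainless steel has the larger α, so on heating it would change length more than the steel if both were free. The rigid plates force a common final length, so the stainless steel is put into compression and the steel into tension, with equal and opposite forces P (no external load).
Equating the net (thermal + elastic) strains gives |α₁ − α₂|·ΔT = P·[1/(A₁E₁) + 1/(A₂E₂)].
|α₁ − α₂|·ΔT = 4.1×10⁻⁶ × 183 = 0.0007503.
1/(A₁E₁) + 1/(A₂E₂) = 1/(700×199×10³) + 1/(1000×198×10³) = 1.223×10⁻⁸ N⁻¹.
So P = 0.0007503 / 1.223×10⁻⁸ = 61.35 kN.
σ_{steel} = P/A₂ = 61350/1000 = 61.35 MPa, tensile.

σ ≈ 61.4 MPa (tensile)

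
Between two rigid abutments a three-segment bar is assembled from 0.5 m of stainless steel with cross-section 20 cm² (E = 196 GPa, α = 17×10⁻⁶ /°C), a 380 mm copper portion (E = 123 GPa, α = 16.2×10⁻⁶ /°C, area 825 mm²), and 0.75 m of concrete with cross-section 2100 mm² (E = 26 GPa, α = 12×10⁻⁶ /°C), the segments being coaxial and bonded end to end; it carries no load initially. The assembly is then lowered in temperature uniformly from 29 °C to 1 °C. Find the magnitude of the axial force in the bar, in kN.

If the supports were absent, the total length change would be Σ αᵢΔT Lᵢ = 17×10⁻⁶×28×500 + 16.2×10⁻⁶×28×380 + 12×10⁻⁶×28×750 = 0.6624 mm.
The rigid supports impose zero overall length change; the single axial force P common to all segments must satisfy P Σ Lᵢ/(AᵢEᵢ) = δ_free.
The series flexibility is Σ Lᵢ/(AᵢEᵢ) = 500/(2000×196×10³) + 380/(825×123×10³) + 750/(2100×26×10³) = 1.876×10⁻⁵ mm/N.
P = 0.6624 / 1.876×10⁻⁵ = 35310 N = 35.31 kN, tensile.

P ≈ 35.3 kN (tensile)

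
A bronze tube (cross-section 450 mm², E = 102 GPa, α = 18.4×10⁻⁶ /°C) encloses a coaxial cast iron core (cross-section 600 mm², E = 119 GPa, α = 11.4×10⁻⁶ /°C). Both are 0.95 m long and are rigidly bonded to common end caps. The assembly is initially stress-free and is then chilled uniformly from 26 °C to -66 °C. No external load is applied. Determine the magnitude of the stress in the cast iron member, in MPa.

σ ≈ 30 MPa (compressive)

Equilibrium of a rigid end plate with no external load gives equal and opposite internal forces ±P in the two members. Since α_{bronze} > α_{cast iron}, cooling drives the bronze into tension and the cast iron into compression.
Setting the final lengths equal and cancelling L: (α₁ − α₂)ΔT = P/(A₁E₁) + P/(A₂E₂).
|α₁ − α₂|·ΔT = 7×10⁻⁶ × 92 = 0.000644.
1/(A₁E₁) + 1/(A₂E₂) = 1/(450×102×10³) + 1/(600×119×10³) = 3.579×10⁻⁸ N⁻¹.
So P = 0.000644 / 3.579×10⁻⁸ = 17.99 kN.
σ_{cast iron} = P/A₂ = 17990/600 = 29.99 MPa, compressive.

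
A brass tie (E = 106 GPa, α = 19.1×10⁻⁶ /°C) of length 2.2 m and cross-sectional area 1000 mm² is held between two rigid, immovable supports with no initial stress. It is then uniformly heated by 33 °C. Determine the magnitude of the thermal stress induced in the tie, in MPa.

σ ≈ 66.8 MPa (compressive)

With length fixed, the mechanical strain must cancel the thermal strain αΔT = 19.1×10⁻⁶ × 33 = 630.3×10⁻⁶.
The stress required to suppress this strain is σ = Eε = 106×10³ × 630.3×10⁻⁶ = 66.81 MPa, compressive since the tie is trying to expand.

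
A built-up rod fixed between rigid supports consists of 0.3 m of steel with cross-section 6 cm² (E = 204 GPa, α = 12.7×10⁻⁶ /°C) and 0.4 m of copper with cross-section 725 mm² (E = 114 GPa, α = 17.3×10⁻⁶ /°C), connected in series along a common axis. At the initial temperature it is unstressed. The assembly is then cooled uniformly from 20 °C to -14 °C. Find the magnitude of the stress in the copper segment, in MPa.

σ ≈ 69 MPa (tensile)

If the supports were absent, the total length change would be Σ αᵢΔT Lᵢ = 12.7×10⁻⁶×34×300 + 17.3×10⁻⁶×34×400 = 0.3648 mm.
The rigid supports impose zero overall length change; the single axial force P common to all segments must satisfy P Σ Lᵢ/(AᵢEᵢ) = δ_free.
Σ Lᵢ/(AᵢEᵢ) = 300/(600×204×10³) + 400/(725×114×10³) = 7.291×10⁻⁶ mm/N.
So P = 0.3648 / 7.291×10⁻⁶ = 50.04 kN, tensile.
σ_{copper} = P / A = 50040 / 725 = 69.02 MPa.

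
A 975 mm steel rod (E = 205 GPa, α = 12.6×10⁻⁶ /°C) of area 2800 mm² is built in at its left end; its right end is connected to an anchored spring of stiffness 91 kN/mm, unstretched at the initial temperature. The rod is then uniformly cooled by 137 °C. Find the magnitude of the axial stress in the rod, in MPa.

σ ≈ 47.4 MPa (tensile)

If the spring were absent the rod would shorten by αΔT L = 12.6×10⁻⁶ × 137 × 975 = 1.683 mm.
With a force P in the spring, the elastic change of the rod is PL/(AE) and that of the spring is P/k; compatibility requires their sum to equal δ_free.
So P = δ_free / [L/(AE) + 1/k] = 1.683 / [ 975/(2800×205×10³) + 1/(91×10³) ].
P = 1.683 / 1.269×10⁻⁵ = 132700 N.
σ = P/A = 132700/2800 = 47.38 MPa.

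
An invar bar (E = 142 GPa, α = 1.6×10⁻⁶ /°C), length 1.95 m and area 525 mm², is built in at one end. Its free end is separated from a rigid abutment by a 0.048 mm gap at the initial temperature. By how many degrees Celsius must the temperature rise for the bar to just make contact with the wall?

The gap closes when αΔT L = 0.048 mm, since the bar is still unstressed at that instant.
ΔT = 0.048 / (1.6×10⁻⁶ × 1950) = 15.38 °C.

ΔT ≈ 15.4 °C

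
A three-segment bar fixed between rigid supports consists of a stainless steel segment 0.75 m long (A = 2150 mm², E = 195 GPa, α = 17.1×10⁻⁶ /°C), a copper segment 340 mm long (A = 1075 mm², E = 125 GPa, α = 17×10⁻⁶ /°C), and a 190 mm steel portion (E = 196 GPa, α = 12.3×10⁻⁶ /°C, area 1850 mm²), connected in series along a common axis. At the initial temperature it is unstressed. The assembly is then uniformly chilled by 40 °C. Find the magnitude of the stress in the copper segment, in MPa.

Free thermal contraction of the whole bar: Σ αᵢΔT Lᵢ = 17.1×10⁻⁶×40×750 + 17×10⁻⁶×40×340 + 12.3×10⁻⁶×40×190 = 0.8377 mm.
The walls prevent any net length change, so an axial force P (same in every segment) develops. Compatibility: P · Σ Lᵢ/(AᵢEᵢ) = δ_free.
Σ Lᵢ/(AᵢEᵢ) = 750/(2150×195×10³) + 340/(1075×125×10³) + 190/(1850×196×10³) = 4.843×10⁻⁶ mm/N.
So P = 0.8377 / 4.843×10⁻⁶ = 173 kN, tensile.
σ_{copper} = P / A = 173000 / 1075 = 160.9 MPa.

σ ≈ 161 MPa (tensile)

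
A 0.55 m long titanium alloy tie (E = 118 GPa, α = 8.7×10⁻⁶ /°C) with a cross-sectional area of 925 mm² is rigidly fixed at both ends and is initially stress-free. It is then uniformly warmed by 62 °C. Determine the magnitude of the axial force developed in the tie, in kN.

P ≈ 58.9 kN (compressive)

Full restraint means ε = 0, so the stress is σ = EαΔT = 118×10³ × 8.7×10⁻⁶ × 62 = 63.65 MPa.
Then P = σA = 63.65 × 925 mm² = 58.88 kN, compressive.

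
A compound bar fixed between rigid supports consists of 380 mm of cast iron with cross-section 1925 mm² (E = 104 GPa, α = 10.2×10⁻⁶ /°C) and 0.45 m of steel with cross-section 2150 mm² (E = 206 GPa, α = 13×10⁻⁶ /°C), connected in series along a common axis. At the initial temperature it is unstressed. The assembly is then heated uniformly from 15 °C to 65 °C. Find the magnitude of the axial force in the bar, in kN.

Free thermal expansion of the whole bar: Σ αᵢΔT Lᵢ = 10.2×10⁻⁶×50×380 + 13×10⁻⁶×50×450 = 0.4863 mm.
The walls prevent any net length change, so an axial force P (same in every segment) develops. Compatibility: P · Σ Lᵢ/(AᵢEᵢ) = δ_free.
The series flexibility is Σ Lᵢ/(AᵢEᵢ) = 380/(1925×104×10³) + 450/(2150×206×10³) = 2.914×10⁻⁶ mm/N.
Hence P = δ_free / Σ(L/AE) = 0.4863/2.914×10⁻⁶ = 166.9 kN (compressive).

P ≈ 167 kN (compressive)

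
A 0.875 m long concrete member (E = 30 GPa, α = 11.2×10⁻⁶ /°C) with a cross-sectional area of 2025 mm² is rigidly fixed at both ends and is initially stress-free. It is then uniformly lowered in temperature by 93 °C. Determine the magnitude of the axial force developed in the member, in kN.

The ends cannot move, so σ = EαΔT = 30×10³ × 11.2×10⁻⁶ × 93 = 31.25 MPa.
P = AEαΔT = 2025 × 30×10³ × 11.2×10⁻⁶ × 93 = 63.28 kN (tensile).

P ≈ 63.3 kN (tensile)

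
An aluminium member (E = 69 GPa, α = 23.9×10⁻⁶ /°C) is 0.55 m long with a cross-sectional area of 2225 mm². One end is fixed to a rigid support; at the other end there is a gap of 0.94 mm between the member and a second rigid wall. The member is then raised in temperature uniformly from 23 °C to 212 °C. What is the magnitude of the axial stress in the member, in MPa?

σ ≈ 194 MPa (compressive)

Free thermal elongation = αΔT L = 23.9×10⁻⁶ × 189 × 550 = 2.484 mm.
This exceeds the 0.94 mm gap, so the wall pushes back. The portion of expansion that must be recovered elastically is δ_free − gap = 2.484 − 0.94 = 1.544 mm.
So σ = E(δ_free − g)/L = 69×10³ × 1.544/550 = 193.8 MPa.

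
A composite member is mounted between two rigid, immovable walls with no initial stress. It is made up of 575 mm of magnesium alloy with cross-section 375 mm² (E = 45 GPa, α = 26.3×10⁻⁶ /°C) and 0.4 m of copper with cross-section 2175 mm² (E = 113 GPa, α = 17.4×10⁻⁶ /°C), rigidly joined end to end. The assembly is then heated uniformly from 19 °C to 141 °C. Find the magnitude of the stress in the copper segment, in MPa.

If the supports were absent, the total length change would be Σ αᵢΔT Lᵢ = 26.3×10⁻⁶×122×575 + 17.4×10⁻⁶×122×400 = 2.694 mm.
The walls prevent any net length change, so an axial force P (same in every segment) develops. Compatibility: P · Σ Lᵢ/(AᵢEᵢ) = δ_free.
Σ Lᵢ/(AᵢEᵢ) = 575/(375×45×10³) + 400/(2175×113×10³) = 3.57×10⁻⁵ mm/N.
Hence P = δ_free / Σ(L/AE) = 2.694/3.57×10⁻⁵ = 75.46 kN (compressive).
σ_{copper} = P / A = 75460 / 2175 = 34.69 MPa.

σ ≈ 34.7 MPa (compressive)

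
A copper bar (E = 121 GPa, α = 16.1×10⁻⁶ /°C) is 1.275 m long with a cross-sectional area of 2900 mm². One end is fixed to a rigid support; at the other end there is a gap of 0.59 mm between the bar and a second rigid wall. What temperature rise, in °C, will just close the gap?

Contact occurs when the free expansion equals the gap: αΔT L = 0.59 mm.
ΔT = 0.59 / (16.1×10⁻⁶ × 1275) = 28.74 °C.

ΔT ≈ 28.7 °C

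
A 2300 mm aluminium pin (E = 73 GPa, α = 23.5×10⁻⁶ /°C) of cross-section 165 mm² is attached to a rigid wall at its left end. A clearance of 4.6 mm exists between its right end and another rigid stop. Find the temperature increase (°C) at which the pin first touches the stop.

ΔT ≈ 85.1 °C

Contact occurs when the free expansion equals the gap: αΔT L = 4.6 mm.
So ΔT = g/(αL) = 4.6/(23.5×10⁻⁶ × 2300) = 85.11 °C.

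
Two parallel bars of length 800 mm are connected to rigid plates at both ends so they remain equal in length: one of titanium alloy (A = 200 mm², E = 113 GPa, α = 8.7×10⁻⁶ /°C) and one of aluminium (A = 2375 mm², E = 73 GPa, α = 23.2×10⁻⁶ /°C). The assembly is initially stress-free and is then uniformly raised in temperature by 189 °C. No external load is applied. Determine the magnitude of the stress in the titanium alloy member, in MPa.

The aluminium has the larger α, so on heating it would change length more than the titanium alloy if both were free. The rigid plates force a common final length, so the aluminium is put into compression and the titanium alloy into tension, with equal and opposite forces P (no external load).
Equating the net (thermal + elastic) strains gives |α₁ − α₂|·ΔT = P·[1/(A₁E₁) + 1/(A₂E₂)].
|α₁ − α₂|·ΔT = 14.5×10⁻⁶ × 189 = 0.00274.
1/(A₁E₁) + 1/(A₂E₂) = 1/(200×113×10³) + 1/(2375×73×10³) = 5.002×10⁻⁸ N⁻¹.
P = 0.00274 / 5.002×10⁻⁸ = 54790 N = 54.79 kN.
σ_{titanium alloy} = P/A₁ = 54790/200 = 274 MPa, tensile.

σ ≈ 274 MPa (tensile)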